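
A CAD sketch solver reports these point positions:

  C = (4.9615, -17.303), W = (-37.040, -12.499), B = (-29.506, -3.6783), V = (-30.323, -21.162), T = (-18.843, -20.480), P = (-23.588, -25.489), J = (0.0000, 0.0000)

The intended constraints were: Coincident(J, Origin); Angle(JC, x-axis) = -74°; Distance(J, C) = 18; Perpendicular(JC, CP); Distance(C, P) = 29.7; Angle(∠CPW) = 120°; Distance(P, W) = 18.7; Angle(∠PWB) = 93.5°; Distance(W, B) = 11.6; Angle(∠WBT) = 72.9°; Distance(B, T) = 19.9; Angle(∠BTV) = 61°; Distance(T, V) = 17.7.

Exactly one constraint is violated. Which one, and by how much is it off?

Distance(T, V) = 17.7 — off by 6.20.

J = (0.00, 0.00) ✓; JC at -74.00° ✓; |JC| = 18.00 ✓; ∠(JC, CP) = 90.00° ✓; |CP| = 29.70 ✓; ∠CPW = 120.0° ✓; |PW| = 18.70 ✓; ∠PWB = 93.50° ✓; |WB| = 11.60 ✓; ∠WBT = 72.90° ✓; |BT| = 19.90 ✓; ∠BTV = 61.00° ✓; |TV| = 11.50 ✗.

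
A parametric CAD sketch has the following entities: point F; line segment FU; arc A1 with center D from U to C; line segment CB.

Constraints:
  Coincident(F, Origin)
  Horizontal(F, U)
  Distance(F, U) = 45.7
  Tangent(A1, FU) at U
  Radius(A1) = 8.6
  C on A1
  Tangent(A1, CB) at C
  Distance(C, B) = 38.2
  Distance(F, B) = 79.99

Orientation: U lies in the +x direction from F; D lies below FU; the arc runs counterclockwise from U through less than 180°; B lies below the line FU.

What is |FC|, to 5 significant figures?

42.940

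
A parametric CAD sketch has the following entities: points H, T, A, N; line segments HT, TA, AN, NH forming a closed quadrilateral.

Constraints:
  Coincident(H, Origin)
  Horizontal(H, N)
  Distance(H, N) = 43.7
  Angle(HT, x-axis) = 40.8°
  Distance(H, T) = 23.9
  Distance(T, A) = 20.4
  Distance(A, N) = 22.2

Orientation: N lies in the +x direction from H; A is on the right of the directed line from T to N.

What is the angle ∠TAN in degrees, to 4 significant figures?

89.41°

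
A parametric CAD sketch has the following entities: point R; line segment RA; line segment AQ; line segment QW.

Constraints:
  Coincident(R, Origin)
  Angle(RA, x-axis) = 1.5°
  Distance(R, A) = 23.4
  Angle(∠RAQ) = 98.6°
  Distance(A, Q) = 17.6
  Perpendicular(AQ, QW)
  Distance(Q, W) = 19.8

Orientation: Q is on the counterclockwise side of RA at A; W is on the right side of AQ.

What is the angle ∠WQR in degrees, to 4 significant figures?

137.6°

∠RAQ = 98.6°, so AQ runs at 1.5° + (180° − 98.6°) = 82.90° from the x-axis; with |AQ| = 17.6, Q = A + 17.6·(cos 82.90°, sin 82.90°) = (25.57, 18.08). AQ is perpendicular to QW; with |QW| = 19.8 on the right of AQ, W = Q + 19.8·(0.9923, -0.1236) = (45.22, 15.63). Then cos ∠WQR = QW·QR / (|QW||QR|), giving 137.6°.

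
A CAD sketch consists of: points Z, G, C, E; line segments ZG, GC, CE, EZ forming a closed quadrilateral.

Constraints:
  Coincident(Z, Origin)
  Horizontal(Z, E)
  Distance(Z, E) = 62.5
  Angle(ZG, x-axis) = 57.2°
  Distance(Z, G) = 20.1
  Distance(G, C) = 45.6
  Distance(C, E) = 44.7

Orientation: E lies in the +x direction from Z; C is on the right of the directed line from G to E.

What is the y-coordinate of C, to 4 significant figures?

-26.06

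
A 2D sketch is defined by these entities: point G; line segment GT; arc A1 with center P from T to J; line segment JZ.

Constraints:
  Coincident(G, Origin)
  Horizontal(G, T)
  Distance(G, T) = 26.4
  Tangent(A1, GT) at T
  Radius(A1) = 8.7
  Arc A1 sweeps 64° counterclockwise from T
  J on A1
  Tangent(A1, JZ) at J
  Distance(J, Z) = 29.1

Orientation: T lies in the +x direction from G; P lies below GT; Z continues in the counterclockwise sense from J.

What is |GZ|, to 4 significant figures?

31.58

On A1, T sits at bearing 90° from P; a 64° counterclockwise sweep puts J at bearing 154°, so J = P + 8.7·(cos 154°, sin 154°) = (18.58, -4.886). A1 meets JZ tangentially, so PJ is at right angles to JZ, so JZ runs along (−sin 154°, cos 154°); with |JZ| = 29.1, Z = (5.824, -31.04). Then |GZ| = |Z − G| = 31.58.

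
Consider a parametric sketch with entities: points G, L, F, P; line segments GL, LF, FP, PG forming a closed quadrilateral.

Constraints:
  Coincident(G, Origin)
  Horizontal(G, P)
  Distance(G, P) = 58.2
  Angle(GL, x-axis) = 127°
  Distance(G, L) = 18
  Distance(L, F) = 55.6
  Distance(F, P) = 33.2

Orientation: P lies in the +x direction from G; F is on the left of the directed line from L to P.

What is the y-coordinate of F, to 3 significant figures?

29.4

G is at the origin; GP is horizontal with |GP| = 58.2 and P in +x, so P = (58.2, 0). GL runs at 127.0° with |GL| = 18.0, so L = (-10.8, 14.4). F is determined by |LF| = 55.6 and |FP| = 33.2 together: it lies at the intersection of circle(L, 55.6) and circle(P, 33.2). With |LP| = 70.5, the foot of the radical line on LP is 49.4 from L and the perpendicular offset is √(55.6² − 49.4²) = 25.6. Taking the left-of-LP solution: F = (42.7, 29.4).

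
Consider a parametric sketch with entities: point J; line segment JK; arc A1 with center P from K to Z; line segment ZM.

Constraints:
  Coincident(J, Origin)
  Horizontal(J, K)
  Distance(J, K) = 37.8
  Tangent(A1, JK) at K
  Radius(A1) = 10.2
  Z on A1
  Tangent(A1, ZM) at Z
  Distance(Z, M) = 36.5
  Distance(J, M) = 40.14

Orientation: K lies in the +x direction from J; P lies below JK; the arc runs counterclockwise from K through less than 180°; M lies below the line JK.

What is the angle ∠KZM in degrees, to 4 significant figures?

148.4°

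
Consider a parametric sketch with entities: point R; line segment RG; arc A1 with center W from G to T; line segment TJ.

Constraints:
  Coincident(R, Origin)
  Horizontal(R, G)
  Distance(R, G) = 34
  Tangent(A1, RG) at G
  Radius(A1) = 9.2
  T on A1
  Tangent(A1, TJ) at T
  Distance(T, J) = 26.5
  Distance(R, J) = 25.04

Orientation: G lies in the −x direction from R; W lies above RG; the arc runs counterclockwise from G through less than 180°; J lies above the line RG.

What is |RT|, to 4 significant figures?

27.25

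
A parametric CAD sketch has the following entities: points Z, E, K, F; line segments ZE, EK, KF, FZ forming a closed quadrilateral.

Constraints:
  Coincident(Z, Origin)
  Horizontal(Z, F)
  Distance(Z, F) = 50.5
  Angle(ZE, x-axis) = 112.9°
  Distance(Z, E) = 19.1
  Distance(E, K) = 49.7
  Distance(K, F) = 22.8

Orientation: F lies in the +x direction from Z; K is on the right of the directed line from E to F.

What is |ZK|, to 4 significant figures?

34.30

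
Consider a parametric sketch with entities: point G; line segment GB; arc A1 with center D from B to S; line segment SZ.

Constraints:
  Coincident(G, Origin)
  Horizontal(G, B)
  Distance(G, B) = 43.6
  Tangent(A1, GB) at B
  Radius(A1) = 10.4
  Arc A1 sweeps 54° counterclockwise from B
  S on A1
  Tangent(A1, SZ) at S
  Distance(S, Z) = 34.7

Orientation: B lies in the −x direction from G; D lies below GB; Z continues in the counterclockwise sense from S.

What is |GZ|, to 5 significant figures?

79.312

G is at the origin; GB is horizontal with |GB| = 43.6 and B on the −x side, so B = (-43.600, 0.0000). Tangency of A1 to GB means the radius DB is perpendicular to GB, so D = B + (0, -10.4) = (-43.600, -10.400). On A1, B sits at bearing 90° from D; a 54° counterclockwise sweep puts S at bearing 144°, so S = D + 10.4·(cos 144°, sin 144°) = (-52.014, -4.2870). Tangency of A1 to SZ means the radius DS is perpendicular to SZ, so SZ runs along (−sin 144°, cos 144°); with |SZ| = 34.7, Z = (-72.410, -32.360). Then |GZ| = |Z − G| = 79.312.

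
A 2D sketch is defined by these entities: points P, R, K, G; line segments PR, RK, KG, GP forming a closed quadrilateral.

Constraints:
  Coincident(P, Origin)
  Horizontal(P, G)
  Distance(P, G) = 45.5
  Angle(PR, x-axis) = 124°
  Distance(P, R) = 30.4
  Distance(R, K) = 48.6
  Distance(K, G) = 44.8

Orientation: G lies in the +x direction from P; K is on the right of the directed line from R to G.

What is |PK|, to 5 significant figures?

18.897

Checks: |RK| = 48.60 ✓; |KG| = 44.80 ✓.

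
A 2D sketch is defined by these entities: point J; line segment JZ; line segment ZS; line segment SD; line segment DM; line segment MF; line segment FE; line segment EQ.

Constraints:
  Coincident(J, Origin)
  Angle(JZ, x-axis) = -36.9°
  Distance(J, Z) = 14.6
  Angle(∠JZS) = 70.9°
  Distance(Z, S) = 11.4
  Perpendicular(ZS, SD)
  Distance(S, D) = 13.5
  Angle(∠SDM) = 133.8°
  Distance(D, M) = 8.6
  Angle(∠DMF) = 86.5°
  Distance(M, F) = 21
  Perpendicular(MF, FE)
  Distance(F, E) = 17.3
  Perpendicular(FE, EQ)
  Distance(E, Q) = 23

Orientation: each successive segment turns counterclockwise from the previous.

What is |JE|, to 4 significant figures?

21.55

J is at the origin; JZ runs at -36.9° with length 14.6, so Z = (11.68, -8.766). ∠JZS = 70.9° gives ZS at 72.20° from the x-axis; with |ZS| = 11.4, S = (15.16, 2.088). ZS is perpendicular to SD, so SD runs at 162.2°; with |SD| = 13.5, D = (2.307, 6.215). ∠SDM = 133.8° gives DM at -151.6° from the x-axis; with |DM| = 8.6, M = (-5.258, 2.125). ∠DMF = 86.5° gives MF at -58.10° from the x-axis; with |MF| = 21.0, F = (5.839, -15.70). MF is perpendicular to FE, so FE runs at 31.90°; with |FE| = 17.3, E = (20.53, -6.562). Then |JE| = |E − J| = 21.55.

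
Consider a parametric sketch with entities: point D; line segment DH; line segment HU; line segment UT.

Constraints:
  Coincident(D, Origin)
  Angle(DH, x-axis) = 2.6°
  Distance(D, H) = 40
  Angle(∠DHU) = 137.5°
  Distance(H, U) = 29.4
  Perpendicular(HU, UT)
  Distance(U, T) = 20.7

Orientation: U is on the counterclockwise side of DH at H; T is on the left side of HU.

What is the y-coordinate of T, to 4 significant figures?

37.25

D is at the origin; DH runs at 2.6° with length 40.0, so H = 40.0·(cos 2.6°, sin 2.6°) = (39.96, 1.815). ∠DHU = 137.5°, so HU runs at 2.6° + (180° − 137.5°) = 45.10° from the x-axis; with |HU| = 29.4, U = H + 29.4·(cos 45.10°, sin 45.10°) = (60.71, 22.64). HU is perpendicular to UT; with |UT| = 20.7 on the left of HU, T = U + 20.7·(-0.7083, 0.7059) = (46.05, 37.25). So T.y = 37.25.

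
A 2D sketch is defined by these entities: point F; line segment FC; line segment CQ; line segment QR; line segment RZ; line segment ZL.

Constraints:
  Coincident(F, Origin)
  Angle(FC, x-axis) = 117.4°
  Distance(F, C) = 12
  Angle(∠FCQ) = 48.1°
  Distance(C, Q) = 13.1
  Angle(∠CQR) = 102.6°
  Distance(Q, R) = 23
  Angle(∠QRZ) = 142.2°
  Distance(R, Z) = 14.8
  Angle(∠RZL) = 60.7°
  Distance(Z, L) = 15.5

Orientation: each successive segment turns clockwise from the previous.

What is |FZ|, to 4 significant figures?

27.17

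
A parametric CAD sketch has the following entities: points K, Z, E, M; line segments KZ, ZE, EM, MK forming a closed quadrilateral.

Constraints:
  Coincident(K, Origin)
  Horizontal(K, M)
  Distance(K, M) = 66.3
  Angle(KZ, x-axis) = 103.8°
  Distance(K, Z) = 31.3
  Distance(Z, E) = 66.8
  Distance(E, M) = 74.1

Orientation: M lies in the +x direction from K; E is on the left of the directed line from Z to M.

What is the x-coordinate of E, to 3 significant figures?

45.5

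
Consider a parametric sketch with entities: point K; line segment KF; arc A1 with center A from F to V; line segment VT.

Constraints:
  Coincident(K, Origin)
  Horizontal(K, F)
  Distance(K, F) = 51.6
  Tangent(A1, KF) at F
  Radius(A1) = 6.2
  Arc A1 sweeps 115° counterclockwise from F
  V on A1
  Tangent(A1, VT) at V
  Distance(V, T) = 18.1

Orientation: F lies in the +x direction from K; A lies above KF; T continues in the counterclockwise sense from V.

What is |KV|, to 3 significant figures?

57.9

K is at the origin; K and F share the same y with |KF| = 51.6 and F on the +x side, so F = (51.6, 0.00). Since A1 is tangent to KF there, AF ⟂ KF, so A = F + (0, 6.2) = (51.6, 6.20). On A1, F sits at bearing -90° from A; a 115° counterclockwise sweep puts V at bearing 25°, so V = A + 6.2·(cos 25°, sin 25°) = (57.2, 8.82). Then |KV| = |V − K| = 57.9.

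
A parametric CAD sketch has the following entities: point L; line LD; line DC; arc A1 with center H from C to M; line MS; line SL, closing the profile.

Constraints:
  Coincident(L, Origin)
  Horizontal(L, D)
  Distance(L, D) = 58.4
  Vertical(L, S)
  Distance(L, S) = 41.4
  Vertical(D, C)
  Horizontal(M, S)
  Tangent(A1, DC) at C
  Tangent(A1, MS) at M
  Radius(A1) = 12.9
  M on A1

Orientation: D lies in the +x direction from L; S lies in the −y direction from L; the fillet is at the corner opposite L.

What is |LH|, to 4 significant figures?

53.69

L is at the origin; L and D share the same y with |LD| = 58.4 and D on the +x side, so D = (58.40, 0.000). LS is vertical with |LS| = 41.4 and S on the −y side, so S = (0.000, -41.40). The virtual corner opposite L is at (58.40, -41.40). A1 meets DC tangentially, so HC is at right angles to DC and the tangent condition forces HM to be normal to MS, with radius 12.9, so the center H sits 12.9 in from both sides at H = (45.50, -28.50). Then |LH| = |H − L| = 53.69.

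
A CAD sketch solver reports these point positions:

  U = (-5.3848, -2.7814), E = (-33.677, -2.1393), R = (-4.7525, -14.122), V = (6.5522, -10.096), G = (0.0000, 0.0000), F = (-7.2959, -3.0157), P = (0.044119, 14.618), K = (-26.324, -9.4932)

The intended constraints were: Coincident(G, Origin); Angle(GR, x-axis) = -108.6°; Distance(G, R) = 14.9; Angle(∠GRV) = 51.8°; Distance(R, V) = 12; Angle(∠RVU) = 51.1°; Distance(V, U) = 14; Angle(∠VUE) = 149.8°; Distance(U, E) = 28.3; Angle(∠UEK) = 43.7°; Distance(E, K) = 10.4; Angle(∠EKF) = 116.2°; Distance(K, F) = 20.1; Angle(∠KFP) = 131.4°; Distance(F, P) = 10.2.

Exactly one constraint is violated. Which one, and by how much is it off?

Distance(F, P) = 10.2 — off by 8.90.

G = (0.00, 0.00) ✓; GR at -108.6° ✓; |GR| = 14.90 ✓; ∠GRV = 51.80° ✓; |RV| = 12.00 ✓; ∠RVU = 51.10° ✓; |VU| = 14.00 ✓; ∠VUE = 149.8° ✓; |UE| = 28.30 ✓; ∠UEK = 43.70° ✓; |EK| = 10.40 ✓; ∠EKF = 116.2° ✓; |KF| = 20.10 ✓; ∠KFP = 131.4° ✓; |FP| = 19.10 ✗.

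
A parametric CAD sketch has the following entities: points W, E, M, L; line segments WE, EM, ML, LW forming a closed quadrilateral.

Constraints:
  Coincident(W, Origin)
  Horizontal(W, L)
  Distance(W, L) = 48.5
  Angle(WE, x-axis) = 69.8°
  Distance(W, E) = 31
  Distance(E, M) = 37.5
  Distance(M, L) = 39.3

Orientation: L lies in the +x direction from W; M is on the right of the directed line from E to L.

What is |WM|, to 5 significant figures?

13.145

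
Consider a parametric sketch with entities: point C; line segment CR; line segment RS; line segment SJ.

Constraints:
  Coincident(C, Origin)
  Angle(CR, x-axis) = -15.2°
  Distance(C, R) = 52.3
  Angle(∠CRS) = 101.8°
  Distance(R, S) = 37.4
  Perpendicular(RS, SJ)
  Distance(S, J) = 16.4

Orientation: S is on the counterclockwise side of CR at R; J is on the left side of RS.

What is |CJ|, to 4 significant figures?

59.36

C is at the origin; CR runs at -15.2° with length 52.3, so R = 52.3·(cos -15.2°, sin -15.2°) = (50.47, -13.71). ∠CRS = 101.8°, so RS runs at -15.2° + (180° − 101.8°) = 63.00° from the x-axis; with |RS| = 37.4, S = R + 37.4·(cos 63.00°, sin 63.00°) = (67.45, 19.61). RS ⟂ SJ; with |SJ| = 16.4 on the left of RS, J = S + 16.4·(-0.8910, 0.4540) = (52.84, 27.06). Then |CJ| = |J − C| = 59.36.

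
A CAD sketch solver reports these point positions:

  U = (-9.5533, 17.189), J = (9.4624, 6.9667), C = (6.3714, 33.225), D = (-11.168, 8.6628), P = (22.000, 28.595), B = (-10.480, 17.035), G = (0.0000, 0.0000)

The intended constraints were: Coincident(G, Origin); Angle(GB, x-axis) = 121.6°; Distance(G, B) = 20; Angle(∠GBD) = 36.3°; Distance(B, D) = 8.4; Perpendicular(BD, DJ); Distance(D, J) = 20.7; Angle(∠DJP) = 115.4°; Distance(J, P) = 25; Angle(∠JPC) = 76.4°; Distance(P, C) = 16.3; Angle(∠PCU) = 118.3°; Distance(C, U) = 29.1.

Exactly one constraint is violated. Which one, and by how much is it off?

Distance(C, U) = 29.1 — off by 6.50.

G = (0.00, 0.00) ✓; GB at 121.6° ✓; |GB| = 20.00 ✓; ∠GBD = 36.30° ✓; |BD| = 8.400 ✓; ∠(BD, DJ) = 90.00° ✓; |DJ| = 20.70 ✓; ∠DJP = 115.4° ✓; |JP| = 25.00 ✓; ∠JPC = 76.40° ✓; |PC| = 16.30 ✓; ∠PCU = 118.3° ✓; |CU| = 22.60 ✗.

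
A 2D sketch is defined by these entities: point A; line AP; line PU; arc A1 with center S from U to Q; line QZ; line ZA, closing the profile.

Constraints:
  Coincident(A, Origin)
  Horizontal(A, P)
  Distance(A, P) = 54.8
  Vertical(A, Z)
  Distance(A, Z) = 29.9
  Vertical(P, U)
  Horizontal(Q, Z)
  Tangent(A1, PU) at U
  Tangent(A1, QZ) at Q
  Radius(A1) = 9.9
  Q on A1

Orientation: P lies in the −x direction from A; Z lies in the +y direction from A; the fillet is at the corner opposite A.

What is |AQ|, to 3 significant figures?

53.9

A is at the origin; A and P share the same y with |AP| = 54.8 and P on the −x side, so P = (-54.8, 0.00). A and Z share the same x with |AZ| = 29.9 and Z on the +y side, so Z = (0.00, 29.9). The virtual corner opposite A is at (-54.8, 29.9). Since A1 is tangent to PU there, SU ⟂ PU and since A1 is tangent to QZ there, SQ ⟂ QZ, with radius 9.9, so the center S sits 9.9 in from both sides at S = (-44.9, 20.0). That places the tangent points at U = (-54.8, 20.0) on PU and Q = (-44.9, 29.9) on QZ. Then |AQ| = |Q − A| = 53.9.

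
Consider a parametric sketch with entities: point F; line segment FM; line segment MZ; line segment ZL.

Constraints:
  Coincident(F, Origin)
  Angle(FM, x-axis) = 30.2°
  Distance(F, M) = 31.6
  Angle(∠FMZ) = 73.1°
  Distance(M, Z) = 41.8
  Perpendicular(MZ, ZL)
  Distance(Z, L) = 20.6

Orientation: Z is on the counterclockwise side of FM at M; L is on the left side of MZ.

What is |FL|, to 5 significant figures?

34.007

F is at the origin; FM runs at 30.2° with length 31.6, so M = 31.6·(cos 30.2°, sin 30.2°) = (27.311, 15.895). ∠FMZ = 73.1°, so MZ runs at 30.2° + (180° − 73.1°) = 137.10° from the x-axis; with |MZ| = 41.8, Z = M + 41.8·(cos 137.10°, sin 137.10°) = (-3.3092, 44.350). MZ is perpendicular to ZL; with |ZL| = 20.6 on the left of MZ, L = Z + 20.6·(-0.68072, -0.73254) = (-17.332, 29.259). Then |FL| = |L − F| = 34.007.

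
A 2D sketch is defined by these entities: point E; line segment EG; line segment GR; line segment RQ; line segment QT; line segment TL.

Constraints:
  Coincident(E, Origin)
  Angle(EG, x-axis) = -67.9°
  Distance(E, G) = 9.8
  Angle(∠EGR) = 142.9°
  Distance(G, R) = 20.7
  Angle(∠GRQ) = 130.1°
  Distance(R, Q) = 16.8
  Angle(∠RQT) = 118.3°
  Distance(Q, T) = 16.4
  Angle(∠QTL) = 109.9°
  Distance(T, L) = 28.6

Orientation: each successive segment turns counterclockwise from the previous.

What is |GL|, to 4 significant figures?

27.43

∠RQT = 118.3° gives QT at 80.80° from the x-axis; with |QT| = 16.4, T = (39.96, 2.007). ∠QTL = 109.9° gives TL at 150.9° from the x-axis; with |TL| = 28.6, L = (14.97, 15.92). Then |GL| = |L − G| = 27.43.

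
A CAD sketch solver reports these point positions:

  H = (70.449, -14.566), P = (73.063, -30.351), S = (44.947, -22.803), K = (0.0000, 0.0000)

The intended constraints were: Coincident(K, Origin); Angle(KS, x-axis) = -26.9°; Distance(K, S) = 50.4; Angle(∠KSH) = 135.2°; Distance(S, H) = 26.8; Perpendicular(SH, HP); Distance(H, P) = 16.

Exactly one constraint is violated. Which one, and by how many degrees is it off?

Perpendicular(SH, HP) — off by 8.50°.

K = (0.00, 0.00) ✓; KS at -26.90° ✓; |KS| = 50.40 ✓; ∠KSH = 135.2° ✓; |SH| = 26.80 ✓; ∠(SH, HP) = 98.50° ✗; |HP| = 16.00 ✓.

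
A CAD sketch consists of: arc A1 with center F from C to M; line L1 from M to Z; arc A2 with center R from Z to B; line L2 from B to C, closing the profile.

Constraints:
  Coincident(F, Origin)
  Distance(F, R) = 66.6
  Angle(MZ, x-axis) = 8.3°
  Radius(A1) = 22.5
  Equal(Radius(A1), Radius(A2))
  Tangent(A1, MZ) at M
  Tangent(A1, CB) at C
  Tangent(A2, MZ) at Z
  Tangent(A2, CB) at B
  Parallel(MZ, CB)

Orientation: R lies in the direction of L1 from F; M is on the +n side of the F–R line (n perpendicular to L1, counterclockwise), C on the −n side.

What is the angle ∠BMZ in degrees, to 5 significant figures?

34.046°

The slot axis is L1's direction at 8.3°, so u = (cos 8.3°, sin 8.3°) = (0.98953, 0.14436) and n = (−sin 8.3°, cos 8.3°) = (-0.14436, 0.98953). F is at the origin and R lies 66.6 along u from F, so R = 66.6·u = (65.902, 9.6141). Tangency of A1 to both parallel lines with radius 22.5 puts M and C at F ± 22.5·n: M = (-3.2480, 22.264), C = (3.2480, -22.264). Equal radii place Z and B the same way about R: Z = R + 22.5·n = (62.654, 31.878), B = R − 22.5·n = (69.150, -12.650). Then cos ∠BMZ = MB·MZ / (|MB||MZ|), giving 34.046°.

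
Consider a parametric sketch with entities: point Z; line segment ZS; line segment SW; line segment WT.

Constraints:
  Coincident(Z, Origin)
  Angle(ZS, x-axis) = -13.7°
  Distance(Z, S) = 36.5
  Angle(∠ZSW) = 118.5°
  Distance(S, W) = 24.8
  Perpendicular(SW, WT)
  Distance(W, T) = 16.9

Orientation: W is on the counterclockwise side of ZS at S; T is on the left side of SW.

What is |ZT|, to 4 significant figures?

44.86

Z is at the origin; ZS runs at -13.7° with length 36.5, so S = 36.5·(cos -13.7°, sin -13.7°) = (35.46, -8.645). ∠ZSW = 118.5°, so SW runs at -13.7° + (180° − 118.5°) = 47.80° from the x-axis; with |SW| = 24.8, W = S + 24.8·(cos 47.80°, sin 47.80°) = (52.12, 9.727). SW is perpendicular to WT; with |WT| = 16.9 on the left of SW, T = W + 16.9·(-0.7408, 0.6717) = (39.60, 21.08). Then |ZT| = |T − Z| = 44.86.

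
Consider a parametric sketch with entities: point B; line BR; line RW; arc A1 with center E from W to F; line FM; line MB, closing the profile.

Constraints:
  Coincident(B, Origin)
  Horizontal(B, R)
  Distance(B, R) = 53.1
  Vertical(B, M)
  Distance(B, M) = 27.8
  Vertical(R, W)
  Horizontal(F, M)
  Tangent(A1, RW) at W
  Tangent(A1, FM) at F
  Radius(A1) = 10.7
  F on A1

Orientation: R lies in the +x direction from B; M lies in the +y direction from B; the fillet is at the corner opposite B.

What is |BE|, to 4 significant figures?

45.72

B is at the origin; B and R share the same y with |BR| = 53.1 and R on the +x side, so R = (53.10, 0.000). BM is vertical with |BM| = 27.8 and M on the +y side, so M = (0.000, 27.80). The virtual corner opposite B is at (53.10, 27.80). Tangency of A1 to RW means the radius EW is perpendicular to RW and A1 meets FM tangentially, so EF is at right angles to FM, with radius 10.7, so the center E sits 10.7 in from both sides at E = (42.40, 17.10). Then |BE| = |E − B| = 45.72.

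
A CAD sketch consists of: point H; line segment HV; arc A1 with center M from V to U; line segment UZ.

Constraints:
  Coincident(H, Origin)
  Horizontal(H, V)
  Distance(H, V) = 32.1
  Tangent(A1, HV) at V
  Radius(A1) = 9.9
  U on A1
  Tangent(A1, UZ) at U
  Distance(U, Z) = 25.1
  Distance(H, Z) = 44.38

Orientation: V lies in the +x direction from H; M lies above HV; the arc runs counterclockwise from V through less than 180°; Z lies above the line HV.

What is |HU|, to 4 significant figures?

43.12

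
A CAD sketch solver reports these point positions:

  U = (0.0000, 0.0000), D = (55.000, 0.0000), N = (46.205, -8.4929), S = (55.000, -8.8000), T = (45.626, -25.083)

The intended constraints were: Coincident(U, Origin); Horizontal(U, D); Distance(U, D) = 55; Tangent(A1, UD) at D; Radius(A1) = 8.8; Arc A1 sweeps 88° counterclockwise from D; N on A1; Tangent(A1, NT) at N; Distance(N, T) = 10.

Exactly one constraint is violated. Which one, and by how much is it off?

Distance(N, T) = 10 — off by 6.60.

U = (0.00, 0.00) ✓; U.y = 0.00, D.y = 0.00 ✓; |UD| = 55.00 ✓; ∠(SD, DU) = 90.00° ✓; |SD| = 8.800 ✓; bearing(S→N) − bearing(S→D) = 88.00° ✓; |SN| = 8.800 ✓; ∠(SN, NT) = 90.00° ✓; |NT| = 16.60 ✗.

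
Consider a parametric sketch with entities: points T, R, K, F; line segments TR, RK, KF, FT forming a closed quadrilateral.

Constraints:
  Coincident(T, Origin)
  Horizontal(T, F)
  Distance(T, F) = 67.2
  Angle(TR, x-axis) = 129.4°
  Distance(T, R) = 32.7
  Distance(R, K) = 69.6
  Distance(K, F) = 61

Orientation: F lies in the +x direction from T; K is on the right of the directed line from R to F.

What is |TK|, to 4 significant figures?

37.39

Checks: |RK| = 69.60 ✓; |KF| = 61.00 ✓.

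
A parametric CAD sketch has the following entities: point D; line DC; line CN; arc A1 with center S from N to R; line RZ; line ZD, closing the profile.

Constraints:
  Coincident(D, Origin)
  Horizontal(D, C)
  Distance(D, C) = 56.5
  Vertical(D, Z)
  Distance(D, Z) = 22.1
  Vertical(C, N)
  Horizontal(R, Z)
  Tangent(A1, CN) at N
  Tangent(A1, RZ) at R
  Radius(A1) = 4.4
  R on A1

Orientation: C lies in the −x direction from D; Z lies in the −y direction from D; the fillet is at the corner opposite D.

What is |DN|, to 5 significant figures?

59.208

D is at the origin; DC is horizontal with |DC| = 56.5 and C on the −x side, so C = (-56.500, 0.0000). DZ is vertical with |DZ| = 22.1 and Z on the −y side, so Z = (0.0000, -22.100). The virtual corner opposite D is at (-56.500, -22.100). A1 meets CN tangentially, so SN is at right angles to CN and tangency of A1 to RZ means the radius SR is perpendicular to RZ, with radius 4.4, so the center S sits 4.4 in from both sides at S = (-52.100, -17.700). That places the tangent points at N = (-56.500, -17.700) on CN and R = (-52.100, -22.100) on RZ. Then |DN| = |N − D| = 59.208.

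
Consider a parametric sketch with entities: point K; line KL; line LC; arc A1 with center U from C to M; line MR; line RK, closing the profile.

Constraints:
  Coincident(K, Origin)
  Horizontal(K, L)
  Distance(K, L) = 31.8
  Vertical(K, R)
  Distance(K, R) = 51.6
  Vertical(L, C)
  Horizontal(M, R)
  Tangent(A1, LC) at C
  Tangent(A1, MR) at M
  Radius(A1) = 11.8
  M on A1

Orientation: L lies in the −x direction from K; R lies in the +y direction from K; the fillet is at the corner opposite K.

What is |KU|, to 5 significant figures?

44.543

K is at the origin; KL is horizontal with |KL| = 31.8 and L on the −x side, so L = (-31.800, 0.0000). K and R share the same x with |KR| = 51.6 and R on the +y side, so R = (0.0000, 51.600). The virtual corner opposite K is at (-31.800, 51.600). Since A1 is tangent to LC there, UC ⟂ LC and since A1 is tangent to MR there, UM ⟂ MR, with radius 11.8, so the center U sits 11.8 in from both sides at U = (-20.000, 39.800). Then |KU| = |U − K| = 44.543.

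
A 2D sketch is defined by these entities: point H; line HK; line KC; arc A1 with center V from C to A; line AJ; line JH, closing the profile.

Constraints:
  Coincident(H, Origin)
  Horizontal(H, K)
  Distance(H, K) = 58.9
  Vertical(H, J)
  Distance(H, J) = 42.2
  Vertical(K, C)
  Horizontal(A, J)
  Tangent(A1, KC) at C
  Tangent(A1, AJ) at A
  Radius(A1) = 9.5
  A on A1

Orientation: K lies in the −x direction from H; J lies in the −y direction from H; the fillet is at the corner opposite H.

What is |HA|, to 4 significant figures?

64.97

H is at the origin; H and K share the same y with |HK| = 58.9 and K on the −x side, so K = (-58.90, 0.000). H and J share the same x with |HJ| = 42.2 and J on the −y side, so J = (0.000, -42.20). The virtual corner opposite H is at (-58.90, -42.20). Tangency of A1 to KC means the radius VC is perpendicular to KC and since A1 is tangent to AJ there, VA ⟂ AJ, with radius 9.5, so the center V sits 9.5 in from both sides at V = (-49.40, -32.70). That places the tangent points at C = (-58.90, -32.70) on KC and A = (-49.40, -42.20) on AJ. Then |HA| = |A − H| = 64.97.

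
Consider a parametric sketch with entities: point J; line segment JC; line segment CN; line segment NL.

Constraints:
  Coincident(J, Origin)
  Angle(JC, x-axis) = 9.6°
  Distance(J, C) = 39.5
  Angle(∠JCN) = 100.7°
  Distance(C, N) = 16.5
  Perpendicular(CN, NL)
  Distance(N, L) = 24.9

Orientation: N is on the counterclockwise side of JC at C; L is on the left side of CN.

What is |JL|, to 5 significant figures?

27.598

∠JCN = 100.7°, so CN runs at 9.6° + (180° − 100.7°) = 88.900° from the x-axis; with |CN| = 16.5, N = C + 16.5·(cos 88.900°, sin 88.900°) = (39.264, 23.084). CN is perpendicular to NL; with |NL| = 24.9 on the left of CN, L = N + 24.9·(-0.99982, 0.019197) = (14.368, 23.562). Then |JL| = |L − J| = 27.598.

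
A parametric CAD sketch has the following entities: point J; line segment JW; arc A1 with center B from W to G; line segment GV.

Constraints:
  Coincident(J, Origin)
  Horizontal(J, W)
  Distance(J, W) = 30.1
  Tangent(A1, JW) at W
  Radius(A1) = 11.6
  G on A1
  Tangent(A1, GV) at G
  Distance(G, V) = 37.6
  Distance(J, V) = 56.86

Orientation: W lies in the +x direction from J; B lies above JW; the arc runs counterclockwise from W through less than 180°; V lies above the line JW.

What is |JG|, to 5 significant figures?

43.850

J is at the origin; JW is horizontal with |JW| = 30.1 and W on the +x side, so W = (30.100, 0.0000). Since A1 is tangent to JW there, BW ⟂ JW, so B = W + (0, 11.6) = (30.100, 11.600). Since BG ⟂ GV (tangency), |BV| = √(11.6² + 37.6²) = 39.349 regardless of where G sits on A1. So V lies on both circle(J, 56.86) and circle(B, 39.349); the above-JW intersection is V = (25.730, 50.705). G is the foot of the tangent from V: G = (40.736, 16.230).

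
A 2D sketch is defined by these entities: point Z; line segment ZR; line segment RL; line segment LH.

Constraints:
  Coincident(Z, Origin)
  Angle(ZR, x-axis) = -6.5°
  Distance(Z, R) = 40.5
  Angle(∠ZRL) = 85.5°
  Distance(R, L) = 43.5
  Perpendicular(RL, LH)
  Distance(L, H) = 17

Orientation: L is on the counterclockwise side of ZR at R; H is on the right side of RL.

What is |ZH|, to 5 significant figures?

70.127

Z is at the origin; ZR runs at -6.5° with length 40.5, so R = 40.5·(cos -6.5°, sin -6.5°) = (40.240, -4.5847). ∠ZRL = 85.5°, so RL runs at -6.5° + (180° − 85.5°) = 88.000° from the x-axis; with |RL| = 43.5, L = R + 43.5·(cos 88.000°, sin 88.000°) = (41.758, 38.889). RL ⟂ LH; with |LH| = 17.0 on the right of RL, H = L + 17.0·(0.99939, -0.034899) = (58.747, 38.295). Then |ZH| = |H − Z| = 70.127.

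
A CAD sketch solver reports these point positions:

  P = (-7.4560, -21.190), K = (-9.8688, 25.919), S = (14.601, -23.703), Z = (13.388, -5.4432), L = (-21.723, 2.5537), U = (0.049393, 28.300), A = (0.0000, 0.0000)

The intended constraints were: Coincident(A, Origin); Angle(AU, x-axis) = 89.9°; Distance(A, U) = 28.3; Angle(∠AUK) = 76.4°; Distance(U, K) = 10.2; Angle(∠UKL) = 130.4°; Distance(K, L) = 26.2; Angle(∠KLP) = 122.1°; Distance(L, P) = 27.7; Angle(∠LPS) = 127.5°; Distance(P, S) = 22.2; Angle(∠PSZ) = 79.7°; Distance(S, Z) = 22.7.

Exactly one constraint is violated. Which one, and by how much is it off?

Distance(S, Z) = 22.7 — off by 4.40.

A = (0.00, 0.00) ✓; AU at 89.90° ✓; |AU| = 28.30 ✓; ∠AUK = 76.40° ✓; |UK| = 10.20 ✓; ∠UKL = 130.4° ✓; |KL| = 26.20 ✓; ∠KLP = 122.1° ✓; |LP| = 27.70 ✓; ∠LPS = 127.5° ✓; |PS| = 22.20 ✓; ∠PSZ = 79.70° ✓; |SZ| = 18.30 ✗.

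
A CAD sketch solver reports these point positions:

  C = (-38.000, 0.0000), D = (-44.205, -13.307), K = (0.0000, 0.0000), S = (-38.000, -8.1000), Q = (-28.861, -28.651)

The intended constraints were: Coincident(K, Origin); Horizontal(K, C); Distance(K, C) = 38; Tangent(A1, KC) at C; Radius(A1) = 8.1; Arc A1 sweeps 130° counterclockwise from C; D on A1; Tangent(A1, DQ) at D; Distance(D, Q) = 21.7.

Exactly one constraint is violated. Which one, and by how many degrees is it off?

Tangent(A1, DQ) at D — off by 5.00°.

K = (0.00, 0.00) ✓; K.y = 0.00, C.y = 0.00 ✓; |KC| = 38.00 ✓; ∠(SC, CK) = 90.00° ✓; |SC| = 8.100 ✓; bearing(S→D) − bearing(S→C) = 130.0° ✓; |SD| = 8.100 ✓; ∠(SD, DQ) = 85.00° ✗; |DQ| = 21.70 ✓.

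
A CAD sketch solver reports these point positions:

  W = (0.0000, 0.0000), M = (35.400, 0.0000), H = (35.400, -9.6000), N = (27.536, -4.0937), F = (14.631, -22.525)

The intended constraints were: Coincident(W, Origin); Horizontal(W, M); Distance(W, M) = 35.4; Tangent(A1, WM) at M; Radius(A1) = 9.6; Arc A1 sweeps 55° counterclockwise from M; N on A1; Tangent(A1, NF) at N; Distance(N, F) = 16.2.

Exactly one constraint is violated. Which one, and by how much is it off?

Distance(N, F) = 16.2 — off by 6.30.

W = (0.00, 0.00) ✓; W.y = 0.00, M.y = 0.00 ✓; |WM| = 35.40 ✓; ∠(HM, MW) = 90.00° ✓; |HM| = 9.600 ✓; bearing(H→N) − bearing(H→M) = 55.00° ✓; |HN| = 9.600 ✓; ∠(HN, NF) = 90.00° ✓; |NF| = 22.50 ✗.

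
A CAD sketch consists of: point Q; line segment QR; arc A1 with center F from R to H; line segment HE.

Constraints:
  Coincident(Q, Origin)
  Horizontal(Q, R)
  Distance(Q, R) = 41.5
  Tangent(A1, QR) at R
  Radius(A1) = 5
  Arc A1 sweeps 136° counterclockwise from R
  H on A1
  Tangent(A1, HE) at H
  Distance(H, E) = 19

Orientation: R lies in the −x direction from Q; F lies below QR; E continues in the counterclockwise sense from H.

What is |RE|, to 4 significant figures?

24.06

Q is at the origin; Q and R share the same y with |QR| = 41.5 and R on the −x side, so R = (-41.50, 0.000). Tangency of A1 to QR means the radius FR is perpendicular to QR, so F = R + (0, -5) = (-41.50, -5.000). On A1, R sits at bearing 90° from F; a 136° counterclockwise sweep puts H at bearing 226°, so H = F + 5.0·(cos 226°, sin 226°) = (-44.97, -8.597). Since A1 is tangent to HE there, FH ⟂ HE, so HE runs along (−sin 226°, cos 226°); with |HE| = 19.0, E = (-31.31, -21.80). Then |RE| = |E − R| = 24.06.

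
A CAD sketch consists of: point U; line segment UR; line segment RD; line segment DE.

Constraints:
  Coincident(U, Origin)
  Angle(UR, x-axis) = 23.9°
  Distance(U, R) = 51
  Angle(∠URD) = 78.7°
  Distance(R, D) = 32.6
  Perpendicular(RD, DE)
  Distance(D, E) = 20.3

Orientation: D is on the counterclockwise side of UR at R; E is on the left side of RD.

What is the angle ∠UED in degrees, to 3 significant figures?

143°

U is at the origin; UR runs at 23.9° with length 51.0, so R = 51.0·(cos 23.9°, sin 23.9°) = (46.6, 20.7). ∠URD = 78.7°, so RD runs at 23.9° + (180° − 78.7°) = 125° from the x-axis; with |RD| = 32.6, D = R + 32.6·(cos 125°, sin 125°) = (27.8, 47.3). RD ⟂ DE; with |DE| = 20.3 on the left of RD, E = D + 20.3·(-0.817, -0.576) = (11.2, 35.6). Then cos ∠UED = EU·ED / (|EU||ED|), giving 143°.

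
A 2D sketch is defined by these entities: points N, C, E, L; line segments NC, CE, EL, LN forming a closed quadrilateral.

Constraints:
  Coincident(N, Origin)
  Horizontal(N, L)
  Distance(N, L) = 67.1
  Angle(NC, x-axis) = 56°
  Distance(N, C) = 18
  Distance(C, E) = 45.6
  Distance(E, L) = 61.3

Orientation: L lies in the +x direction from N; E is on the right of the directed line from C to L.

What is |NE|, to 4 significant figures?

33.54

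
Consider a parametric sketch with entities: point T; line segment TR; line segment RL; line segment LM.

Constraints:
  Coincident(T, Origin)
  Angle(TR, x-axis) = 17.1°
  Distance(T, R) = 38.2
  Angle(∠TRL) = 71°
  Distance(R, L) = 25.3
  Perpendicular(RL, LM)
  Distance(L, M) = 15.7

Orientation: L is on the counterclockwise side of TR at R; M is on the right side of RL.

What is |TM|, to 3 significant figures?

53.4

∠TRL = 71.0°, so RL runs at 17.1° + (180° − 71.0°) = 126° from the x-axis; with |RL| = 25.3, L = R + 25.3·(cos 126°, sin 126°) = (21.6, 31.7). RL is perpendicular to LM; with |LM| = 15.7 on the right of RL, M = L + 15.7·(0.808, 0.589) = (34.3, 40.9). Then |TM| = |M − T| = 53.4.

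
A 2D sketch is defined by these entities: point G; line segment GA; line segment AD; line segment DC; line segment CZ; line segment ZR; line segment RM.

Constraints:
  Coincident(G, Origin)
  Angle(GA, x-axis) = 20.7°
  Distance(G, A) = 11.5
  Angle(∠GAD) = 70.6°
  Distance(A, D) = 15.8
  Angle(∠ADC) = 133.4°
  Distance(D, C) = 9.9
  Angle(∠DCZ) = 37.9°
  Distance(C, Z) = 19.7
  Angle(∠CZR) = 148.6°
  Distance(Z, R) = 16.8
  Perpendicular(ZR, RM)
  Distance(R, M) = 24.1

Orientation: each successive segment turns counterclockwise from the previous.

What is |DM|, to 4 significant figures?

26.96

G is at the origin; GA runs at 20.7° with length 11.5, so A = (10.76, 4.065). ∠GAD = 70.6° gives AD at 130.1° from the x-axis; with |AD| = 15.8, D = (0.5805, 16.15). ∠ADC = 133.4° gives DC at 176.7° from the x-axis; with |DC| = 9.9, C = (-9.303, 16.72). ∠DCZ = 37.9° gives CZ at -41.20° from the x-axis; with |CZ| = 19.7, Z = (5.519, 3.744). ∠CZR = 148.6° gives ZR at -9.800° from the x-axis; with |ZR| = 16.8, R = (22.07, 0.8849). ZR ⟂ RM, so RM runs at 80.20°; with |RM| = 24.1, M = (26.18, 24.63). Then |DM| = |M − D| = 26.96.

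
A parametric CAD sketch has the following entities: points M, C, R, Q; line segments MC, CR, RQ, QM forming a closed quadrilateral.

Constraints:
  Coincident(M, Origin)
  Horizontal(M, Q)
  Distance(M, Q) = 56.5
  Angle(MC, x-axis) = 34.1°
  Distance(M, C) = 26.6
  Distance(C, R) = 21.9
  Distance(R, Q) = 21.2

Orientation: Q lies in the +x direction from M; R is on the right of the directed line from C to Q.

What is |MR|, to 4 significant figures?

35.52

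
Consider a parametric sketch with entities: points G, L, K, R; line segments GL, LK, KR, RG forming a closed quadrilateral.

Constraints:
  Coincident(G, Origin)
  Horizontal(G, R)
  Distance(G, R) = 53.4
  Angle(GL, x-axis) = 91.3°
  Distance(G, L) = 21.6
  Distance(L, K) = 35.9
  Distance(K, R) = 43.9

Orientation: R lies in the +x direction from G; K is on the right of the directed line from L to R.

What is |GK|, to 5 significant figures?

16.699

Checks: |LK| = 35.90 ✓; |KR| = 43.90 ✓.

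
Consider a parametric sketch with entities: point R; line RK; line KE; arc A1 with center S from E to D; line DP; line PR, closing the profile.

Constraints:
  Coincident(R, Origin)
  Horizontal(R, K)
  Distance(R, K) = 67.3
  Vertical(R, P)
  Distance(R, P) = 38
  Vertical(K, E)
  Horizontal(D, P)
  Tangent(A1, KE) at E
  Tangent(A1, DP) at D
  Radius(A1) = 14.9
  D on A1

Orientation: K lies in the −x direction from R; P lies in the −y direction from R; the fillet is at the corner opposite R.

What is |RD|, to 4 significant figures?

64.73

R is at the origin; R and K share the same y with |RK| = 67.3 and K on the −x side, so K = (-67.30, 0.000). R and P share the same x with |RP| = 38.0 and P on the −y side, so P = (0.000, -38.00). The virtual corner opposite R is at (-67.30, -38.00). Tangency of A1 to KE means the radius SE is perpendicular to KE and since A1 is tangent to DP there, SD ⟂ DP, with radius 14.9, so the center S sits 14.9 in from both sides at S = (-52.40, -23.10). That places the tangent points at E = (-67.30, -23.10) on KE and D = (-52.40, -38.00) on DP. Then |RD| = |D − R| = 64.73.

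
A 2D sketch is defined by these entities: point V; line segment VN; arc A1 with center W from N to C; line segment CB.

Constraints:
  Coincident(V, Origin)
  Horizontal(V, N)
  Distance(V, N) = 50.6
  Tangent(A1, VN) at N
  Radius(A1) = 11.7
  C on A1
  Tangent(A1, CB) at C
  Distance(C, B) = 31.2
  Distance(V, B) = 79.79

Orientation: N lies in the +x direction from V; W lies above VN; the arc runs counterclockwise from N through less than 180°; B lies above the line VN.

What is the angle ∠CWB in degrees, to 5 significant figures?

69.444°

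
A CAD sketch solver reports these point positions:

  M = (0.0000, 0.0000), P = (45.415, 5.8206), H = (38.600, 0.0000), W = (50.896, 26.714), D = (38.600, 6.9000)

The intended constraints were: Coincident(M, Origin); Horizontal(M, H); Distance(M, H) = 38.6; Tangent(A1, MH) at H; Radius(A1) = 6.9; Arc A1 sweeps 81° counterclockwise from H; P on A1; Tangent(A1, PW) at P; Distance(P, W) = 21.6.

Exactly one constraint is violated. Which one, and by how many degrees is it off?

Tangent(A1, PW) at P — off by 5.70°.

M = (0.00, 0.00) ✓; M.y = 0.00, H.y = 0.00 ✓; |MH| = 38.60 ✓; ∠(DH, HM) = 90.00° ✓; |DH| = 6.900 ✓; bearing(D→P) − bearing(D→H) = 81.00° ✓; |DP| = 6.900 ✓; ∠(DP, PW) = 95.70° ✗; |PW| = 21.60 ✓.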